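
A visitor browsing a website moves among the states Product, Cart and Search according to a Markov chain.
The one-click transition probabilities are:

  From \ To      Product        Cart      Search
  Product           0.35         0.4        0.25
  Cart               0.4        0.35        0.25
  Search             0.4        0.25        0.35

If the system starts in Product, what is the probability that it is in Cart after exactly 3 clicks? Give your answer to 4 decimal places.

0.3416

Propagate the distribution vector 3 clicks from Product.
After 0 clicks: (1.0000, 0.0000, 0.0000)
After 1 click: (0.3500, 0.4000, 0.2500)
After 2 clicks: (0.3825, 0.3425, 0.2750)
After 3 clicks: (0.3809, 0.3416, 0.2775)
P(in Cart after 3 clicks) = 0.3416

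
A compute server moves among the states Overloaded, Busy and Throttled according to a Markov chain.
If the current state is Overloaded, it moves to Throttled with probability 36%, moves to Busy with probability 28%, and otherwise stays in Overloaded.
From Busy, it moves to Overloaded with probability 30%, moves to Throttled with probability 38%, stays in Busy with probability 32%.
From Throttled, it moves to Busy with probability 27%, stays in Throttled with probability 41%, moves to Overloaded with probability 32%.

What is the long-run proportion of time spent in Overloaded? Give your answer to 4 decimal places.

0.3273

Let the stationary distribution be π with π = πP and π_1 + π_2 + π_3 = 1.
π_1 = 0.36·π_1 + 0.3·π_2 + 0.32·π_3
π_2 = 0.28·π_1 + 0.32·π_2 + 0.27·π_3
Solving with the normalization constraint gives π = (0.3273, 0.2877, 0.3850).
So the stationary probability of Overloaded is 0.3273.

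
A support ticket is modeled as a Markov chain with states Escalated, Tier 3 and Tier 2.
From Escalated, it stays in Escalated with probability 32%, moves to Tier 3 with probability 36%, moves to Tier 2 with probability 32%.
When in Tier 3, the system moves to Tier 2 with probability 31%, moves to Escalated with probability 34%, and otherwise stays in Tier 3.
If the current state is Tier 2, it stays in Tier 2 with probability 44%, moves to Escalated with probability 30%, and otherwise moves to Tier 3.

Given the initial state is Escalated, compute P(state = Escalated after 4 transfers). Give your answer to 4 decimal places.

0.3192

Propagate the distribution vector 4 transfers from Escalated.
After 0 transfers: (1.0000, 0.0000, 0.0000)
After 1 transfer: (0.3200, 0.3600, 0.3200)
After 2 transfers: (0.3208, 0.3244, 0.3548)
After 3 transfers: (0.3194, 0.3213, 0.3593)
After 4 transfers: (0.3192, 0.3209, 0.3599)
P(in Escalated after 4 transfers) = 0.3192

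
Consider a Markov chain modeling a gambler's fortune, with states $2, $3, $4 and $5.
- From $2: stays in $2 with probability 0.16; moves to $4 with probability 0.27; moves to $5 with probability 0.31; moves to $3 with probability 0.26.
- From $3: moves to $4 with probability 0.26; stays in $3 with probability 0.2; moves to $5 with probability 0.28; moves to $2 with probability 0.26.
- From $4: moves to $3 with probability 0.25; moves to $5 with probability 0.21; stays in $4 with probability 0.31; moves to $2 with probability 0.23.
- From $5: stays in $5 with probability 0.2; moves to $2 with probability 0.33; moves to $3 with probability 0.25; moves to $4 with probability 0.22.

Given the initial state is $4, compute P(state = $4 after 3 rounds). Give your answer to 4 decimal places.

Propagate the distribution vector 3 rounds from $4.
After 0 rounds: (0.0000, 0.0000, 1.0000, 0.0000)
After 1 round: (0.2300, 0.2500, 0.3100, 0.2100)
After 2 rounds: (0.2424, 0.2398, 0.2694, 0.2484)
After 3 rounds: (0.2451, 0.2404, 0.2660, 0.2485)
P(in $4 after 3 rounds) = 0.2660

0.2660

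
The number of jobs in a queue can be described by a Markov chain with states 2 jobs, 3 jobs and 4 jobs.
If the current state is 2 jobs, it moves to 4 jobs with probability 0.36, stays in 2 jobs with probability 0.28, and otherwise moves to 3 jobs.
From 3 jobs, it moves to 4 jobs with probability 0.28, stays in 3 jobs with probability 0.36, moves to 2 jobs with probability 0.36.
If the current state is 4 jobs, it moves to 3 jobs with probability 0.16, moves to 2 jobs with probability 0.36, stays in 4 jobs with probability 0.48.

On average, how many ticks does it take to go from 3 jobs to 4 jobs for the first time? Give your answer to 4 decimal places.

3.2609

Let t(s) be the expected number of ticks to first reach 4 jobs from state s, with t(4 jobs) = 0. Conditioning on the first tick:
t(2 jobs) = 1 + 0.28·t(2 jobs) + 0.36·t(3 jobs)
t(3 jobs) = 1 + 0.36·t(2 jobs) + 0.36·t(3 jobs)
Solving: t(2 jobs) = 3.0193, t(3 jobs) = 3.2609.
Expected ticks from 3 jobs to 4 jobs: 3.2609.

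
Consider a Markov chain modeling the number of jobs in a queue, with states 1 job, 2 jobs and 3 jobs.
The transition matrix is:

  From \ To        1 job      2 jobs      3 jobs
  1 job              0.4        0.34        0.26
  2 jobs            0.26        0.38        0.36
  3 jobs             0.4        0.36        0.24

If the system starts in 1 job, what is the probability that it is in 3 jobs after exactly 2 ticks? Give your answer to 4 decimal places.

Sum over the intermediate state after 1 tick:
P = P(1 job→1 job)·P(1 job→3 jobs) + P(1 job→2 jobs)·P(2 jobs→3 jobs) + P(1 job→3 jobs)·P(3 jobs→3 jobs)
  = 0.4×0.26 + 0.34×0.36 + 0.26×0.24
  = 0.1040 + 0.1224 + 0.0624 = 0.2888

0.2888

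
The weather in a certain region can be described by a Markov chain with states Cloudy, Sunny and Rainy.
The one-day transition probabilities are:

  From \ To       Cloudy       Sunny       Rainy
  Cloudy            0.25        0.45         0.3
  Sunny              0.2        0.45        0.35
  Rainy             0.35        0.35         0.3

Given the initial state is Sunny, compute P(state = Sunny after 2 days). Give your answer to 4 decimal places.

0.4150

Sum over the intermediate state after 1 day:
P = P(Sunny→Cloudy)·P(Cloudy→Sunny) + P(Sunny→Sunny)·P(Sunny→Sunny) + P(Sunny→Rainy)·P(Rainy→Sunny)
  = 0.2×0.45 + 0.45×0.45 + 0.35×0.35
  = 0.0900 + 0.2025 + 0.1225 = 0.4150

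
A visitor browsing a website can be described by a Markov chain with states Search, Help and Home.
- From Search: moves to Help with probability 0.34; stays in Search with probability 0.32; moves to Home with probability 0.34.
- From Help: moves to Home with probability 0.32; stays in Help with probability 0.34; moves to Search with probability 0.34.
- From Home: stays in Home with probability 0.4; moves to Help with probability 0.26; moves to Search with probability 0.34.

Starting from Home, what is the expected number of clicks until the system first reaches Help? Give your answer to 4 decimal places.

3.4884

Let t(s) be the expected number of clicks to first reach Help from state s, with t(Help) = 0. Conditioning on the first click:
t(Search) = 1 + 0.32·t(Search) + 0.34·t(Home)
t(Home) = 1 + 0.34·t(Search) + 0.4·t(Home)
Solving: t(Search) = 3.2148, t(Home) = 3.4884.
Expected clicks from Home to Help: 3.4884.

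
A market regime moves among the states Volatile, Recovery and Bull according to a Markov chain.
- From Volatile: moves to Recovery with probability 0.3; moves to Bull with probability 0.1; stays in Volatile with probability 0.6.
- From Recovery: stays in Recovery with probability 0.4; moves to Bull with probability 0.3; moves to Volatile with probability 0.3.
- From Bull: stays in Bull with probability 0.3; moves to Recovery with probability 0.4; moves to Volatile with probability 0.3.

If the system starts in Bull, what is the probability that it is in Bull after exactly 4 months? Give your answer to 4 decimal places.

0.2166

Propagate the distribution vector 4 months from Bull.
After 0 months: (0.0000, 0.0000, 1.0000)
After 1 month: (0.3000, 0.4000, 0.3000)
After 2 months: (0.3900, 0.3700, 0.2400)
After 3 months: (0.4170, 0.3610, 0.2220)
After 4 months: (0.4251, 0.3583, 0.2166)
P(in Bull after 4 months) = 0.2166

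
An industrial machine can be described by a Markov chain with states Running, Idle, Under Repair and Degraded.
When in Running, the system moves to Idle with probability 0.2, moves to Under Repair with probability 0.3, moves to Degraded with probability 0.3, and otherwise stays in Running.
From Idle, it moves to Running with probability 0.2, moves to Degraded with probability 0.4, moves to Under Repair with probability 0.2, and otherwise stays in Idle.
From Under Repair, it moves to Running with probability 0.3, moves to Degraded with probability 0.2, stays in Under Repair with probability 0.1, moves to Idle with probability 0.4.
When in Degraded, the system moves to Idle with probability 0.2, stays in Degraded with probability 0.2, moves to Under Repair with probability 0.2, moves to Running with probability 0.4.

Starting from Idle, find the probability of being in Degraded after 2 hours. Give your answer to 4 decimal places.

0.2600

Propagate the distribution vector 2 hours from Idle.
After 0 hours: (0.0000, 1.0000, 0.0000, 0.0000)
After 1 hour: (0.2000, 0.2000, 0.2000, 0.4000)
After 2 hours: (0.3000, 0.2400, 0.2000, 0.2600)
P(in Degraded after 2 hours) = 0.2600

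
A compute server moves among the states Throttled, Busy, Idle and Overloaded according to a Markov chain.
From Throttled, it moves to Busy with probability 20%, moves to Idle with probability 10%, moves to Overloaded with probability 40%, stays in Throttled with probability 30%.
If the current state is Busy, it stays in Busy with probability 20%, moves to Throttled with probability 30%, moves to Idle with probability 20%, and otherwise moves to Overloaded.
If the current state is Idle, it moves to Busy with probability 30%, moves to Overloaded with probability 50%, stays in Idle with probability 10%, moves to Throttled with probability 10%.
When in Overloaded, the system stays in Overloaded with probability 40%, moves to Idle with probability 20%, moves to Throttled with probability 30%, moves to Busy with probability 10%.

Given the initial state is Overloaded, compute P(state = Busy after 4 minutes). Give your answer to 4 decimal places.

Propagate the distribution vector 4 minutes from Overloaded.
After 0 minutes: (0.0000, 0.0000, 0.0000, 1.0000)
After 1 minute: (0.3000, 0.1000, 0.2000, 0.4000)
After 2 minutes: (0.2600, 0.1800, 0.1500, 0.4100)
After 3 minutes: (0.2700, 0.1740, 0.1590, 0.3970)
After 4 minutes: (0.2682, 0.1762, 0.1571, 0.3985)
P(in Busy after 4 minutes) = 0.1762

0.1762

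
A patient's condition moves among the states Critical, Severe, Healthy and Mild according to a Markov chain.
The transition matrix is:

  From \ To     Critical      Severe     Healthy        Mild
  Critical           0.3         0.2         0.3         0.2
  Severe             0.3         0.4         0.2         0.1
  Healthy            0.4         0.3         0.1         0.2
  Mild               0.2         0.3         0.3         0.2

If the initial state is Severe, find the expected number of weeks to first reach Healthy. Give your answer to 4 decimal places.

Let t(s) be the expected number of weeks to first reach Healthy from state s, with t(Healthy) = 0. Conditioning on the first week:
t(Critical) = 1 + 0.3·t(Critical) + 0.2·t(Severe) + 0.2·t(Mild)
t(Severe) = 1 + 0.3·t(Critical) + 0.4·t(Severe) + 0.1·t(Mild)
t(Mild) = 1 + 0.2·t(Critical) + 0.3·t(Severe) + 0.2·t(Mild)
Solving: t(Critical) = 3.6652, t(Severe) = 4.1176, t(Mild) = 3.7104.
Expected weeks from Severe to Healthy: 4.1176.

4.1176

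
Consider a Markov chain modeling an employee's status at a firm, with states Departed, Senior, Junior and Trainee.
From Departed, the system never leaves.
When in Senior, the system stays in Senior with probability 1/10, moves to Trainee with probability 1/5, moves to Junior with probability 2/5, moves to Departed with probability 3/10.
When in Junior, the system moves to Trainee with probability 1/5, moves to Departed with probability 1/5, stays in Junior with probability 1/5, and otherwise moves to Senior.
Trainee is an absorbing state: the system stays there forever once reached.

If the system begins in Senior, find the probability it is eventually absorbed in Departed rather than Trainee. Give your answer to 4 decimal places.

Let h(s) be the probability of absorption at Departed starting from transient state s. Then h(Departed) = 1 and h(Trainee) = 0. By first-step analysis:
h(Senior) = 0.3·1 + 0.1·h(Senior) + 0.4·h(Junior) + 0.2·0
h(Junior) = 0.2·1 + 0.4·h(Senior) + 0.2·h(Junior) + 0.2·0
Solving: h(Senior) = 0.5714, h(Junior) = 0.5357.
Starting from Senior, the probability is 0.5714.

0.5714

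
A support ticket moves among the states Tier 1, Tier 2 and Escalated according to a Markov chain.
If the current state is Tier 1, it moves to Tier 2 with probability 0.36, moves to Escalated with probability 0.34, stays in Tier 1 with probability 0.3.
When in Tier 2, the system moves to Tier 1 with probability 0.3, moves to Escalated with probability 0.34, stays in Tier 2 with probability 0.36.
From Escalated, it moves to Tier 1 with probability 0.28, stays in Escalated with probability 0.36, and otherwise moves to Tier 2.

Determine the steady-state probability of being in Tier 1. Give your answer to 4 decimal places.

Let the stationary distribution be π with π = πP and π_1 + π_2 + π_3 = 1.
π_1 = 0.3·π_1 + 0.3·π_2 + 0.28·π_3
π_2 = 0.36·π_1 + 0.36·π_2 + 0.36·π_3
Solving with the normalization constraint gives π = (0.2931, 0.3600, 0.3469).
So the stationary probability of Tier 1 is 0.2931.

0.2931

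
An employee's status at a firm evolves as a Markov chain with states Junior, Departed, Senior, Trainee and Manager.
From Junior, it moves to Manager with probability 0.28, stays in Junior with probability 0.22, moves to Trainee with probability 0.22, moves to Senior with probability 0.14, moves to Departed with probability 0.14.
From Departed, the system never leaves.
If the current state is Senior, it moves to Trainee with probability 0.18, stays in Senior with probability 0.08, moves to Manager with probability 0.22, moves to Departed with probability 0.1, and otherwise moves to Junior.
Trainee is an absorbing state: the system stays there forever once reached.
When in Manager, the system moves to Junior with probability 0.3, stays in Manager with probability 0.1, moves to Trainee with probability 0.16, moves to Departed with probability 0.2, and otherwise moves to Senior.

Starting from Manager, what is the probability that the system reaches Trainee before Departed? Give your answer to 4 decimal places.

0.5253

Let h(s) be the probability of absorption at Trainee starting from transient state s. Then h(Trainee) = 1 and h(Departed) = 0. By first-step analysis:
h(Junior) = 0.22·h(Junior) + 0.14·0 + 0.14·h(Senior) + 0.22·1 + 0.28·h(Manager)
h(Senior) = 0.42·h(Junior) + 0.1·0 + 0.08·h(Senior) + 0.18·1 + 0.22·h(Manager)
h(Manager) = 0.3·h(Junior) + 0.2·0 + 0.24·h(Senior) + 0.16·1 + 0.1·h(Manager)
Solving: h(Junior) = 0.5754, h(Senior) = 0.5840, h(Manager) = 0.5253.
Starting from Manager, the probability is 0.5253.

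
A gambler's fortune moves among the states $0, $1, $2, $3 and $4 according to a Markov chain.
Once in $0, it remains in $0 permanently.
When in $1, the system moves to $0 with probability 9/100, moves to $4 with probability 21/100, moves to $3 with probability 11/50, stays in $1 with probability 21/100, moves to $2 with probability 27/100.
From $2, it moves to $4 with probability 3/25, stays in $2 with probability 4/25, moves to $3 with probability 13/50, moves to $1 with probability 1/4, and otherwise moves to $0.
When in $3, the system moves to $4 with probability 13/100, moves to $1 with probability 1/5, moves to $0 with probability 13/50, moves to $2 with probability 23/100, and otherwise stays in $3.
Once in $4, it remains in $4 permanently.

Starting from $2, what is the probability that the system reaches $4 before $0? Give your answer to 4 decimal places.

Let h(s) be the probability of absorption at $4 starting from transient state s. Then h($4) = 1 and h($0) = 0. By first-step analysis:
h($1) = 0.09·0 + 0.21·h($1) + 0.27·h($2) + 0.22·h($3) + 0.21·1
h($2) = 0.21·0 + 0.25·h($1) + 0.16·h($2) + 0.26·h($3) + 0.12·1
h($3) = 0.26·0 + 0.2·h($1) + 0.23·h($2) + 0.18·h($3) + 0.13·1
Solving: h($1) = 0.5236, h($2) = 0.4241, h($3) = 0.4052.
Starting from $2, the probability is 0.4241.

0.4241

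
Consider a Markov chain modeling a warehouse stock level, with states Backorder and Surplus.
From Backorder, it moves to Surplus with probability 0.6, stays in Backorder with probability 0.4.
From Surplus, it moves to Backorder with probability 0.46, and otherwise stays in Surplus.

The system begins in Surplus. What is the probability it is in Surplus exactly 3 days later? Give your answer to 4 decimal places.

Propagate the distribution vector 3 days from Surplus.
After 0 days: (0.0000, 1.0000)
After 1 day: (0.4600, 0.5400)
After 2 days: (0.4324, 0.5676)
After 3 days: (0.4341, 0.5659)
P(in Surplus after 3 days) = 0.5659

0.5659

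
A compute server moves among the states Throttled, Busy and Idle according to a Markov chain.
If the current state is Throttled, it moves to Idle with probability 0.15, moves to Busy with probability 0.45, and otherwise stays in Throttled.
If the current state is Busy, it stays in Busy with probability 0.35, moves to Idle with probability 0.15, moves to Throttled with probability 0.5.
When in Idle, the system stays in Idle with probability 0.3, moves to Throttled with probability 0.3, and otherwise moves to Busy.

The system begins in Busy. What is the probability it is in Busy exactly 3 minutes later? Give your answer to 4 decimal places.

Propagate the distribution vector 3 minutes from Busy.
After 0 minutes: (0.0000, 1.0000, 0.0000)
After 1 minute: (0.5000, 0.3500, 0.1500)
After 2 minutes: (0.4200, 0.4075, 0.1725)
After 3 minutes: (0.4235, 0.4006, 0.1759)
P(in Busy after 3 minutes) = 0.4006

0.4006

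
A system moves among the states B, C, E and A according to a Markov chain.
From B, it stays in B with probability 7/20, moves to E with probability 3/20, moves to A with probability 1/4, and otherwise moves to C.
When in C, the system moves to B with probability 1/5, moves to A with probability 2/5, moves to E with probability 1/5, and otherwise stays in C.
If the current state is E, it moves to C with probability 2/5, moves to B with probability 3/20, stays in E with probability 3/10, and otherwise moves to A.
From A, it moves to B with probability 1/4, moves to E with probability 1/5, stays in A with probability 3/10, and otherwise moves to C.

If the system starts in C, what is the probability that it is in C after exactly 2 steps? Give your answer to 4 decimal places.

0.2700

Propagate the distribution vector 2 steps from C.
After 0 steps: (0.0000, 1.0000, 0.0000, 0.0000)
After 1 step: (0.2000, 0.2000, 0.2000, 0.4000)
After 2 steps: (0.2400, 0.2700, 0.2100, 0.2800)
P(in C after 2 steps) = 0.2700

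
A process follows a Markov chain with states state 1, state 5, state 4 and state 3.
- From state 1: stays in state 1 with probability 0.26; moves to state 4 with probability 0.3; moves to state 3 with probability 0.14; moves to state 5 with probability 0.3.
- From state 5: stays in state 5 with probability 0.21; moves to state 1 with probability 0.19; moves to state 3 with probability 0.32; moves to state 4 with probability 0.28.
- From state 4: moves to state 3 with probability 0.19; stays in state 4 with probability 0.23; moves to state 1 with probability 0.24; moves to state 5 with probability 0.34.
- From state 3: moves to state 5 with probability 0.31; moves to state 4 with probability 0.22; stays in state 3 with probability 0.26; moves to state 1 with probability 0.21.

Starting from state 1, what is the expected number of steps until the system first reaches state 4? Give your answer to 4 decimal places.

3.6076

Let t(s) be the expected number of steps to first reach state 4 from state s, with t(state 4) = 0. Conditioning on the first step:
t(state 1) = 1 + 0.26·t(state 1) + 0.3·t(state 5) + 0.14·t(state 3)
t(state 5) = 1 + 0.19·t(state 1) + 0.21·t(state 5) + 0.32·t(state 3)
t(state 3) = 1 + 0.21·t(state 1) + 0.31·t(state 5) + 0.26·t(state 3)
Solving: t(state 1) = 3.6076, t(state 5) = 3.7282, t(state 3) = 3.9369.
Expected steps from state 1 to state 4: 3.6076.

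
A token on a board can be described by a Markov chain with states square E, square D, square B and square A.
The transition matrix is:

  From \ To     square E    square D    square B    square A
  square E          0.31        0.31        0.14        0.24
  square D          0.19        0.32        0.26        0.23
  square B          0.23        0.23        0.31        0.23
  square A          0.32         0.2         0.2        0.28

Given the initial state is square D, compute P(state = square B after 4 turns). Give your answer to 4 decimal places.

0.2253

Propagate the distribution vector 4 turns from square D.
After 0 turns: (0.0000, 1.0000, 0.0000, 0.0000)
After 1 turn: (0.1900, 0.3200, 0.2600, 0.2300)
After 2 turns: (0.2531, 0.2671, 0.2364, 0.2434)
After 3 turns: (0.2615, 0.2670, 0.2268, 0.2447)
After 4 turns: (0.2623, 0.2676, 0.2253, 0.2448)
P(in square B after 4 turns) = 0.2253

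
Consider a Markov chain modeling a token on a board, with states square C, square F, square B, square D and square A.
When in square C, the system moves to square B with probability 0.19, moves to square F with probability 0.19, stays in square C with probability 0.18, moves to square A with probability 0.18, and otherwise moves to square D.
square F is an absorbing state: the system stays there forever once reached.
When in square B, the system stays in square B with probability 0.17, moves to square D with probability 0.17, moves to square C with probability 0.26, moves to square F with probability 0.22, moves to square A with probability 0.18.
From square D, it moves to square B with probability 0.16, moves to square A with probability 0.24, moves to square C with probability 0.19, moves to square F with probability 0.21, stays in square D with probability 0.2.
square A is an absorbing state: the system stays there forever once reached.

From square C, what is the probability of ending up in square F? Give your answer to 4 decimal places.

Let h(s) be the probability of absorption at square F starting from transient state s. Then h(square F) = 1 and h(square A) = 0. By first-step analysis:
h(square C) = 0.18·h(square C) + 0.19·1 + 0.19·h(square B) + 0.26·h(square D) + 0.18·0
h(square B) = 0.26·h(square C) + 0.22·1 + 0.17·h(square B) + 0.17·h(square D) + 0.18·0
h(square D) = 0.19·h(square C) + 0.21·1 + 0.16·h(square B) + 0.2·h(square D) + 0.24·0
Solving: h(square C) = 0.5079, h(square B) = 0.5241, h(square D) = 0.4879.
Starting from square C, the probability is 0.5079.

0.5079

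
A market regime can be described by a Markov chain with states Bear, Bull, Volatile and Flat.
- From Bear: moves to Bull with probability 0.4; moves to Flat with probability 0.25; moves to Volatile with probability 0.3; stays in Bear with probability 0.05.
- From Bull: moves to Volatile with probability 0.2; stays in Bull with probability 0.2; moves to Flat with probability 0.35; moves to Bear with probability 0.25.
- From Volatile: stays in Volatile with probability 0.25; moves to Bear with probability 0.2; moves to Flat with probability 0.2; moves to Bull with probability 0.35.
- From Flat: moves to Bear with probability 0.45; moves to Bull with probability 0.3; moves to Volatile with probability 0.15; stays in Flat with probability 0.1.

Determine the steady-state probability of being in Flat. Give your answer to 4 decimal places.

Let the stationary distribution be π with π = πP and π_1 + π_2 + π_3 + π_4 = 1.
π_1 = 0.05·π_1 + 0.25·π_2 + 0.2·π_3 + 0.45·π_4
π_2 = 0.4·π_1 + 0.2·π_2 + 0.35·π_3 + 0.3·π_4
π_3 = 0.3·π_1 + 0.2·π_2 + 0.25·π_3 + 0.15·π_4
Solving with the normalization constraint gives π = (0.2381, 0.3045, 0.2233, 0.2342).
So the stationary probability of Flat is 0.2342.

0.2342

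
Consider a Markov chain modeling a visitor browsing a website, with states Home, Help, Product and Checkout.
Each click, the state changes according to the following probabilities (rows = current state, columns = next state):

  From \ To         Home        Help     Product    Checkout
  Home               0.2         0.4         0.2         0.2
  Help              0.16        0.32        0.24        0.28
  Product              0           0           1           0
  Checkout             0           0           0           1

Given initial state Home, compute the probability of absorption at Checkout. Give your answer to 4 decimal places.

Let h(s) be the probability of absorption at Checkout starting from transient state s. Then h(Checkout) = 1 and h(Product) = 0. By first-step analysis:
h(Home) = 0.2·h(Home) + 0.4·h(Help) + 0.2·0 + 0.2·1
h(Help) = 0.16·h(Home) + 0.32·h(Help) + 0.24·0 + 0.28·1
Solving: h(Home) = 0.5167, h(Help) = 0.5333.
Starting from Home, the probability is 0.5167.

0.5167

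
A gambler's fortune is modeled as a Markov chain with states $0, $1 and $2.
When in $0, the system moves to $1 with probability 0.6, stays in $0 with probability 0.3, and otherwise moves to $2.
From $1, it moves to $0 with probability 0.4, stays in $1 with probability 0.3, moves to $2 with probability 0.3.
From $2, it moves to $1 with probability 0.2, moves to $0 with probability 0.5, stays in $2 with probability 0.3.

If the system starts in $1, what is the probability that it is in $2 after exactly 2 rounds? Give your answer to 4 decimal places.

Sum over the intermediate state after 1 round:
P = P($1→$0)·P($0→$2) + P($1→$1)·P($1→$2) + P($1→$2)·P($2→$2)
  = 0.4×0.1 + 0.3×0.3 + 0.3×0.3
  = 0.0400 + 0.0900 + 0.0900 = 0.2200

0.2200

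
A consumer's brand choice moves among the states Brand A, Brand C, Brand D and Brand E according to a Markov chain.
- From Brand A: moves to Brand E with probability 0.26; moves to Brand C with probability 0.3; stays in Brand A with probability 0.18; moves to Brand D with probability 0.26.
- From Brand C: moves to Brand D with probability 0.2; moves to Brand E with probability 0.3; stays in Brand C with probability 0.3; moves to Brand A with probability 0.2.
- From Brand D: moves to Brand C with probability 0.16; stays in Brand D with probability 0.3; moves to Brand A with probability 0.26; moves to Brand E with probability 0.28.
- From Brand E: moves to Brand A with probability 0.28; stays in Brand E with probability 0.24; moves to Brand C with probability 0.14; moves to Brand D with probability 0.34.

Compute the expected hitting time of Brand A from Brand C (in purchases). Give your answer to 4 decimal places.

4.1987

Let t(s) be the expected number of purchases to first reach Brand A from state s, with t(Brand A) = 0. Conditioning on the first purchase:
t(Brand C) = 1 + 0.3·t(Brand C) + 0.2·t(Brand D) + 0.3·t(Brand E)
t(Brand D) = 1 + 0.16·t(Brand C) + 0.3·t(Brand D) + 0.28·t(Brand E)
t(Brand E) = 1 + 0.14·t(Brand C) + 0.34·t(Brand D) + 0.24·t(Brand E)
Solving: t(Brand C) = 4.1987, t(Brand D) = 3.9266, t(Brand E) = 3.8459.
Expected purchases from Brand C to Brand A: 4.1987.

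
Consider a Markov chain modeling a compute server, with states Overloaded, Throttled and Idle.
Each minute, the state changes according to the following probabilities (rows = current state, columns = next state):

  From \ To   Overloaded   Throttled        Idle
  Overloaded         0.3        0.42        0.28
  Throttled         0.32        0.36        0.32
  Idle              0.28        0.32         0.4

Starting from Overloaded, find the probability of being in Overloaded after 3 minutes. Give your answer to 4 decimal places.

Propagate the distribution vector 3 minutes from Overloaded.
After 0 minutes: (1.0000, 0.0000, 0.0000)
After 1 minute: (0.3000, 0.4200, 0.2800)
After 2 minutes: (0.3028, 0.3668, 0.3304)
After 3 minutes: (0.3007, 0.3650, 0.3343)
P(in Overloaded after 3 minutes) = 0.3007

0.3007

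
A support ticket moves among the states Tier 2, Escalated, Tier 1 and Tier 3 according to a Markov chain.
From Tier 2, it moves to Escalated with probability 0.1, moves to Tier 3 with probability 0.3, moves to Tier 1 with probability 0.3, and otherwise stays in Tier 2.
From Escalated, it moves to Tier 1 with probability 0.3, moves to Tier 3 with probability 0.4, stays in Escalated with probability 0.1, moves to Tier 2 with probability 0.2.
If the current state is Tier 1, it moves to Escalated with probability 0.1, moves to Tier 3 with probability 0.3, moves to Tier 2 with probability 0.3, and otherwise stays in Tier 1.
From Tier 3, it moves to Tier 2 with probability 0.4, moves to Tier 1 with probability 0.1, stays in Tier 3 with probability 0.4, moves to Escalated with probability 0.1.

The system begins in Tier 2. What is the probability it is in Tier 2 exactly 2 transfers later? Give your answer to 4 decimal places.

Propagate the distribution vector 2 transfers from Tier 2.
After 0 transfers: (1.0000, 0.0000, 0.0000, 0.0000)
After 1 transfer: (0.3000, 0.1000, 0.3000, 0.3000)
After 2 transfers: (0.3200, 0.1000, 0.2400, 0.3400)
P(in Tier 2 after 2 transfers) = 0.3200

0.3200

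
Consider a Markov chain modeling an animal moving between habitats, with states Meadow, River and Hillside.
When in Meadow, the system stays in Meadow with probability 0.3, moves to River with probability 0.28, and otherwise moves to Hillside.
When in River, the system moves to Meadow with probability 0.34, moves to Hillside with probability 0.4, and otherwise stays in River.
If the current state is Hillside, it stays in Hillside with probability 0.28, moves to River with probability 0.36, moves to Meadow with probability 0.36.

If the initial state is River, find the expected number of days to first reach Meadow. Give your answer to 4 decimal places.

Let t(s) be the expected number of days to first reach Meadow from state s, with t(Meadow) = 0. Conditioning on the first day:
t(River) = 1 + 0.26·t(River) + 0.4·t(Hillside)
t(Hillside) = 1 + 0.36·t(River) + 0.28·t(Hillside)
Solving: t(River) = 2.8807, t(Hillside) = 2.8292.
Expected days from River to Meadow: 2.8807.

2.8807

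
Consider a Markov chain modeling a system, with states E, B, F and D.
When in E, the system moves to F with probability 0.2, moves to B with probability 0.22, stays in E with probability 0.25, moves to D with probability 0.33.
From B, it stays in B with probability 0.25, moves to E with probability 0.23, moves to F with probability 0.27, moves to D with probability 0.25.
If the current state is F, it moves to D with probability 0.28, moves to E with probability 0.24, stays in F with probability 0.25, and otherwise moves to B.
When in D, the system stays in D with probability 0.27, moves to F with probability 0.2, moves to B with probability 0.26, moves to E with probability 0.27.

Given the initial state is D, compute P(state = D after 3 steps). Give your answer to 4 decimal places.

0.2824

Propagate the distribution vector 3 steps from D.
After 0 steps: (0.0000, 0.0000, 0.0000, 1.0000)
After 1 step: (0.2700, 0.2600, 0.2000, 0.2700)
After 2 steps: (0.2482, 0.2406, 0.2282, 0.2830)
After 3 steps: (0.2486, 0.2408, 0.2283, 0.2824)
P(in D after 3 steps) = 0.2824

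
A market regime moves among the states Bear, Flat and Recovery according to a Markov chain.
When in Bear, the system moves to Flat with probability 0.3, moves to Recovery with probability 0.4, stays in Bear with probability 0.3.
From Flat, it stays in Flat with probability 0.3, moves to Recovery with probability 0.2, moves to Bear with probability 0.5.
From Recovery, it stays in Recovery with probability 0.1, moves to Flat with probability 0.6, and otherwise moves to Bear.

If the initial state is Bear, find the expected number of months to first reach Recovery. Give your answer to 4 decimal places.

2.9412

Let t(s) be the expected number of months to first reach Recovery from state s, with t(Recovery) = 0. Conditioning on the first month:
t(Bear) = 1 + 0.3·t(Bear) + 0.3·t(Flat)
t(Flat) = 1 + 0.5·t(Bear) + 0.3·t(Flat)
Solving: t(Bear) = 2.9412, t(Flat) = 3.5294.
Expected months from Bear to Recovery: 2.9412.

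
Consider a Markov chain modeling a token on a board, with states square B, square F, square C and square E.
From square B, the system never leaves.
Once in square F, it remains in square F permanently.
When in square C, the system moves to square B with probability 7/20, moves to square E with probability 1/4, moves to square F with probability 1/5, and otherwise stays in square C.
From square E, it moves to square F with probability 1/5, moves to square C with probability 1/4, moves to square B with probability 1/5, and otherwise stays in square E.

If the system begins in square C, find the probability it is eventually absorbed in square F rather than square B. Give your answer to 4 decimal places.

Let h(s) be the probability of absorption at square F starting from transient state s. Then h(square F) = 1 and h(square B) = 0. By first-step analysis:
h(square C) = 0.35·0 + 0.2·1 + 0.2·h(square C) + 0.25·h(square E)
h(square E) = 0.2·0 + 0.2·1 + 0.25·h(square C) + 0.35·h(square E)
Solving: h(square C) = 0.3934, h(square E) = 0.4590.
Starting from square C, the probability is 0.3934.

0.3934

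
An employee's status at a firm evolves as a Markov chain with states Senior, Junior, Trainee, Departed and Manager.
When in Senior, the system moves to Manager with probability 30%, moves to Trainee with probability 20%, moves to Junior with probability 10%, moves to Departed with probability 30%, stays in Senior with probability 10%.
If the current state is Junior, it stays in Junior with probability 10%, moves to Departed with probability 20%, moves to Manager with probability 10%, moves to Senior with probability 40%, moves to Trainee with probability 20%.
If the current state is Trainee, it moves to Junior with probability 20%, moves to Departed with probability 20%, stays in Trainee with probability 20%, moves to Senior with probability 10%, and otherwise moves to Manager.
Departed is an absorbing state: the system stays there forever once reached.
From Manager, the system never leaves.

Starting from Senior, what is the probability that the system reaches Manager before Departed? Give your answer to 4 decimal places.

0.5074

Let h(s) be the probability of absorption at Manager starting from transient state s. Then h(Manager) = 1 and h(Departed) = 0. By first-step analysis:
h(Senior) = 0.1·h(Senior) + 0.1·h(Junior) + 0.2·h(Trainee) + 0.3·0 + 0.3·1
h(Junior) = 0.4·h(Senior) + 0.1·h(Junior) + 0.2·h(Trainee) + 0.2·0 + 0.1·1
h(Trainee) = 0.1·h(Senior) + 0.2·h(Junior) + 0.2·h(Trainee) + 0.2·0 + 0.3·1
Solving: h(Senior) = 0.5074, h(Junior) = 0.4596, h(Trainee) = 0.5533.
Starting from Senior, the probability is 0.5074.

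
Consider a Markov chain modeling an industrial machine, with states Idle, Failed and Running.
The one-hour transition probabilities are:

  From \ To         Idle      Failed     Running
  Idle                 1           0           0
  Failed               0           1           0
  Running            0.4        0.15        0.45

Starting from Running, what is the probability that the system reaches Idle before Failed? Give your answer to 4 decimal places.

0.7273

Let h(s) be the probability of absorption at Idle starting from transient state s. Then h(Idle) = 1 and h(Failed) = 0. By first-step analysis:
h(Running) = 0.4·1 + 0.15·0 + 0.45·h(Running)
Solving: h(Running) = 0.7273.
Starting from Running, the probability is 0.7273.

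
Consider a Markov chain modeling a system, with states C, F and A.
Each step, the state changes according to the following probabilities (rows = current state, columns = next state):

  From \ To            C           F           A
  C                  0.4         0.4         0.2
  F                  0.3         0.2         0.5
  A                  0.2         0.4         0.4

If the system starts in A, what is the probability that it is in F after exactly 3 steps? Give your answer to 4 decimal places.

0.3360

Propagate the distribution vector 3 steps from A.
After 0 steps: (0.0000, 0.0000, 1.0000)
After 1 step: (0.2000, 0.4000, 0.4000)
After 2 steps: (0.2800, 0.3200, 0.4000)
After 3 steps: (0.2880, 0.3360, 0.3760)
P(in F after 3 steps) = 0.3360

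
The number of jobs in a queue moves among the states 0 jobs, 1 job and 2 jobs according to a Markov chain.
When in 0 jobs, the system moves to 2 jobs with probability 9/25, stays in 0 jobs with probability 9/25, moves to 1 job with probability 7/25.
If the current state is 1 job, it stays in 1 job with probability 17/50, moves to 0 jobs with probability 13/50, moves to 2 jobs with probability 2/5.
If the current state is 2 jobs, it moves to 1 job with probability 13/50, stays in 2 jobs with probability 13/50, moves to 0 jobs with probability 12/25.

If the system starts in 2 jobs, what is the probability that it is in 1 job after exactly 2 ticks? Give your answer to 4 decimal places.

0.2904

Sum over the intermediate state after 1 tick:
P = P(2 jobs→0 jobs)·P(0 jobs→1 job) + P(2 jobs→1 job)·P(1 job→1 job) + P(2 jobs→2 jobs)·P(2 jobs→1 job)
  = 0.48×0.28 + 0.26×0.34 + 0.26×0.26
  = 0.1344 + 0.0884 + 0.0676 = 0.2904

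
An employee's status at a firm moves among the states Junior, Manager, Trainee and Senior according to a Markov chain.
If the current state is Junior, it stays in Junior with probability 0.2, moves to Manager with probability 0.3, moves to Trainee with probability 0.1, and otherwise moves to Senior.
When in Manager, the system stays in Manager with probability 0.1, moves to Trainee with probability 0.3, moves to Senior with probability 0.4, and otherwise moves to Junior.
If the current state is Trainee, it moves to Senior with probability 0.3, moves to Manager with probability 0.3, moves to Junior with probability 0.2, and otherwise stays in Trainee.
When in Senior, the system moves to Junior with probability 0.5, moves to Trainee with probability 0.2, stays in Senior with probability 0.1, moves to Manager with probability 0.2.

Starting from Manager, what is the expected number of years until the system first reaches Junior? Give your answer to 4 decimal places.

3.4889

Let t(s) be the expected number of years to first reach Junior from state s, with t(Junior) = 0. Conditioning on the first year:
t(Manager) = 1 + 0.1·t(Manager) + 0.3·t(Trainee) + 0.4·t(Senior)
t(Trainee) = 1 + 0.3·t(Manager) + 0.2·t(Trainee) + 0.3·t(Senior)
t(Senior) = 1 + 0.2·t(Manager) + 0.2·t(Trainee) + 0.1·t(Senior)
Solving: t(Manager) = 3.4889, t(Trainee) = 3.5627, t(Senior) = 2.6781.
Expected years from Manager to Junior: 3.4889.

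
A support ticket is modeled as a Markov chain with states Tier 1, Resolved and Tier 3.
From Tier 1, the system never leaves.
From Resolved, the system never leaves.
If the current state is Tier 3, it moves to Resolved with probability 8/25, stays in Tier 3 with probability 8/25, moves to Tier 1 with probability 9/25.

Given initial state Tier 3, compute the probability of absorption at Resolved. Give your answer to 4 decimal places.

0.4706

Let h(s) be the probability of absorption at Resolved starting from transient state s. Then h(Resolved) = 1 and h(Tier 1) = 0. By first-step analysis:
h(Tier 3) = 0.36·0 + 0.32·1 + 0.32·h(Tier 3)
Solving: h(Tier 3) = 0.4706.
Starting from Tier 3, the probability is 0.4706.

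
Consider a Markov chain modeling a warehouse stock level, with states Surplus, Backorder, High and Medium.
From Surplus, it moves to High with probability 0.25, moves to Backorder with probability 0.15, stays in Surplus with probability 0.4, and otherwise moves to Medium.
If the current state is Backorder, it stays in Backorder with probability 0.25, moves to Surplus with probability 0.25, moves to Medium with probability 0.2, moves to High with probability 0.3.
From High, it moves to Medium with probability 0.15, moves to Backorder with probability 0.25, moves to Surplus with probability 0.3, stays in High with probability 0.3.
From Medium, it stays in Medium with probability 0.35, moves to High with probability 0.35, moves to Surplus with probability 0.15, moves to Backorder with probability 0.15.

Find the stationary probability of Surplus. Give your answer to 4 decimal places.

0.2859

Let the stationary distribution be π with π = πP and π_1 + π_2 + π_3 + π_4 = 1.
π_1 = 0.4·π_1 + 0.25·π_2 + 0.3·π_3 + 0.15·π_4
π_2 = 0.15·π_1 + 0.25·π_2 + 0.25·π_3 + 0.15·π_4
π_3 = 0.25·π_1 + 0.3·π_2 + 0.3·π_3 + 0.35·π_4
Solving with the normalization constraint gives π = (0.2859, 0.1996, 0.2966, 0.2178).
So the stationary probability of Surplus is 0.2859.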